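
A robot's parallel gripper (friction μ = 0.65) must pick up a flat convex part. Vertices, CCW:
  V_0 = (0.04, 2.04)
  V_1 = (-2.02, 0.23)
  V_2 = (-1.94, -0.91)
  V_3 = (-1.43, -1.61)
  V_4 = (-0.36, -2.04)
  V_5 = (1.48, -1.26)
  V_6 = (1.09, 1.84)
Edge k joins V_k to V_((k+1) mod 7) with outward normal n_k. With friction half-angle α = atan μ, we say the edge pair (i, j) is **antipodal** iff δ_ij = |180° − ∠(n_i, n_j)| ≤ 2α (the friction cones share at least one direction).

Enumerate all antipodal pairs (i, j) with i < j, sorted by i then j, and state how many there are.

α = atan 0.65 = 33.02°;  2α = 66.05°
n_0 = (-0.6601, +0.7512)
n_1 = (-0.9975, -0.0700)
n_2 = (-0.8082, -0.5889)
n_3 = (-0.3729, -0.9279)
n_4 = (+0.3903, -0.9207)
n_5 = (+0.9922, +0.1248)
n_6 = (+0.1871, +0.9823)
  (0,1): δ = 127.29°  ·
  (0,2): δ = 95.23°  ·
  (0,3): δ = 63.20°  ✓
  (0,4): δ = 18.33°  ✓
  (0,5): δ = 55.87°  ✓
  (0,6): δ = 127.91°  ·
  (1,2): δ = 147.94°  ·
  (1,3): δ = 115.91°  ·
  (1,4): δ = 71.04°  ·
  (1,5): δ = 3.16°  ✓
  (1,6): δ = 75.20°  ·
  (2,3): δ = 147.97°  ·
  (2,4): δ = 103.10°  ·
  (2,5): δ = 28.91°  ✓
  (2,6): δ = 43.14°  ✓
  (3,4): δ = 135.13°  ·
  (3,5): δ = 60.94°  ✓
  (3,6): δ = 11.11°  ✓
  (4,5): δ = 105.80°  ·
  (4,6): δ = 33.76°  ✓
  (5,6): δ = 107.95°  ·
antipodal pairs: 9

count = 9; pairs: (0,3), (0,4), (0,5), (1,5), (2,5), (2,6), (3,5), (3,6), (4,6)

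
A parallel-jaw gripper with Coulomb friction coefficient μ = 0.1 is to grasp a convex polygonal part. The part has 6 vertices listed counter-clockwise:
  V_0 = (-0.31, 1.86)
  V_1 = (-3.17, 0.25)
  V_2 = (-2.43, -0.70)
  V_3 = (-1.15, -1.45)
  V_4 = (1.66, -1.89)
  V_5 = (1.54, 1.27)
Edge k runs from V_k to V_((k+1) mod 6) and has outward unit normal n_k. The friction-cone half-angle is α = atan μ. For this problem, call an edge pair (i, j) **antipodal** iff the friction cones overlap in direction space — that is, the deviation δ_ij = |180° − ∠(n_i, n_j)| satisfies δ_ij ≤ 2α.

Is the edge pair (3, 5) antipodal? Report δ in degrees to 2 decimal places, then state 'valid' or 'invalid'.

α = atan 0.1 = 5.71°;  2α = 11.42°
edge 3: e_3 = (+2.81, -0.44);  n_3 = (-0.1547, -0.9880)
edge 5: e_5 = (-1.85, +0.59);  n_5 = (+0.3038, +0.9527)
∠(n_3, n_5) = 171.21°
δ = |180° − 171.21°| = 8.79°
8.79° ≤ 2α = 11.42°  →  valid

δ = 8.79°, valid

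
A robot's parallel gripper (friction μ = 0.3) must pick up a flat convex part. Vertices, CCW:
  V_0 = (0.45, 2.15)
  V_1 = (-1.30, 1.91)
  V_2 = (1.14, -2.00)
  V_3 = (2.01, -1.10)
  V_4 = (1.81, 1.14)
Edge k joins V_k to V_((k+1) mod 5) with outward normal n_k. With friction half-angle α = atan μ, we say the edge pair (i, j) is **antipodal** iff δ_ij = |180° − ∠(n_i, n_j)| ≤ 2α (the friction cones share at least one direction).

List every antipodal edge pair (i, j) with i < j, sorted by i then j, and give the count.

α = atan 0.3 = 16.70°;  2α = 33.40°
n_0 = (-0.1359, +0.9907)
n_1 = (-0.8484, -0.5294)
n_2 = (+0.7190, -0.6950)
n_3 = (+0.9960, +0.0889)
n_4 = (+0.5962, +0.8028)
  (0,1): δ = 65.84°  ·
  (0,2): δ = 38.16°  ·
  (0,3): δ = 87.29°  ·
  (0,4): δ = 135.59°  ·
  (1,2): δ = 75.99°  ·
  (1,3): δ = 26.86°  ✓
  (1,4): δ = 21.43°  ✓
  (2,3): δ = 130.87°  ·
  (2,4): δ = 82.57°  ·
  (3,4): δ = 131.70°  ·
antipodal pairs: 2

count = 2; pairs: (1,3), (1,4)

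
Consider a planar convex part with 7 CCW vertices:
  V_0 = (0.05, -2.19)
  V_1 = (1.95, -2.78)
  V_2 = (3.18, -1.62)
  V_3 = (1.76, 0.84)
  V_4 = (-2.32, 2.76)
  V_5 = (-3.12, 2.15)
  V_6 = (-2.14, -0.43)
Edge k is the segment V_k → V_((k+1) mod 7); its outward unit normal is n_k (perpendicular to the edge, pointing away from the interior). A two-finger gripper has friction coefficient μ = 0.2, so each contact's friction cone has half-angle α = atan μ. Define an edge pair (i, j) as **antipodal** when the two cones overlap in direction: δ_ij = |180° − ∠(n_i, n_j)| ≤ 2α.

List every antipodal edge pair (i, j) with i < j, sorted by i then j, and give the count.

α = atan 0.2 = 11.31°;  2α = 22.62°
n_0 = (-0.2966, -0.9550)
n_1 = (+0.6861, -0.7275)
n_2 = (+0.8661, +0.4999)
n_3 = (+0.4258, +0.9048)
n_4 = (-0.6063, +0.7952)
n_5 = (-0.9348, -0.3551)
n_6 = (-0.6264, -0.7795)
  (0,1): δ = 119.43°  ·
  (0,2): δ = 42.75°  ·
  (0,3): δ = 7.95°  ✓
  (0,4): δ = 54.58°  ·
  (0,5): δ = 128.05°  ·
  (0,6): δ = 158.46°  ·
  (1,2): δ = 103.33°  ·
  (1,3): δ = 68.52°  ·
  (1,4): δ = 6.00°  ✓
  (1,5): δ = 67.48°  ·
  (1,6): δ = 97.89°  ·
  (2,3): δ = 145.20°  ·
  (2,4): δ = 82.67°  ·
  (2,5): δ = 9.20°  ✓
  (2,6): δ = 21.22°  ✓
  (3,4): δ = 117.47°  ·
  (3,5): δ = 44.00°  ·
  (3,6): δ = 13.59°  ✓
  (4,5): δ = 106.53°  ·
  (4,6): δ = 76.11°  ·
  (5,6): δ = 149.59°  ·
antipodal pairs: 5

count = 5; pairs: (0,3), (1,4), (2,5), (2,6), (3,6)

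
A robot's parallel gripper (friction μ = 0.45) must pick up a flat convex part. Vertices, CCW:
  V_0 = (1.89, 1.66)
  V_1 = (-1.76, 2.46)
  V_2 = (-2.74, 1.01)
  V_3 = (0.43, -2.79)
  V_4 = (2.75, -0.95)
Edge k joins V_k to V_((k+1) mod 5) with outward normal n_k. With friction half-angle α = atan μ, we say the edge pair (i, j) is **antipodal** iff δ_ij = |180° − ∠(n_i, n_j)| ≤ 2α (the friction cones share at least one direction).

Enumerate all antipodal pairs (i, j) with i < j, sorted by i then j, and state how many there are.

α = atan 0.45 = 24.23°;  2α = 48.46°
n_0 = (+0.2141, +0.9768)
n_1 = (-0.8285, +0.5600)
n_2 = (-0.7679, -0.6406)
n_3 = (+0.6214, -0.7835)
n_4 = (+0.9498, +0.3130)
  (0,1): δ = 111.69°  ·
  (0,2): δ = 37.80°  ✓
  (0,3): δ = 50.78°  ·
  (0,4): δ = 120.60°  ·
  (1,2): δ = 106.11°  ·
  (1,3): δ = 17.53°  ✓
  (1,4): δ = 52.29°  ·
  (2,3): δ = 91.42°  ·
  (2,4): δ = 21.60°  ✓
  (3,4): δ = 110.18°  ·
antipodal pairs: 3

count = 3; pairs: (0,2), (1,3), (2,4)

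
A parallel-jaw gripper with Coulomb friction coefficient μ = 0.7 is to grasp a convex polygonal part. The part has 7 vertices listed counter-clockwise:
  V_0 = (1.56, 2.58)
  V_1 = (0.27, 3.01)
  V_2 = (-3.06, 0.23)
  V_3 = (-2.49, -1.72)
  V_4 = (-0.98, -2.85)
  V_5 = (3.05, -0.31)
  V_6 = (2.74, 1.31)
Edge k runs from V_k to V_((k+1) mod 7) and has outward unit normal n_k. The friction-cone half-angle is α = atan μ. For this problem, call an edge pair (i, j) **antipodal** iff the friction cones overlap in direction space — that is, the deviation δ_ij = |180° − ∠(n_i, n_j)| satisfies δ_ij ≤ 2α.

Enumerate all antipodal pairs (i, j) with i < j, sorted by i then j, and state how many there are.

α = atan 0.7 = 34.99°;  2α = 69.98°
n_0 = (+0.3162, +0.9487)
n_1 = (-0.6409, +0.7677)
n_2 = (-0.9598, -0.2806)
n_3 = (-0.5992, -0.8006)
n_4 = (+0.5332, -0.8460)
n_5 = (+0.9822, +0.1879)
n_6 = (+0.7326, +0.6807)
  (0,1): δ = 121.71°  ·
  (0,2): δ = 55.27°  ✓
  (0,3): δ = 18.37°  ✓
  (0,4): δ = 50.66°  ✓
  (0,5): δ = 119.27°  ·
  (0,6): δ = 151.33°  ·
  (1,2): δ = 113.56°  ·
  (1,3): δ = 76.67°  ·
  (1,4): δ = 7.63°  ✓
  (1,5): δ = 60.98°  ✓
  (1,6): δ = 93.04°  ·
  (2,3): δ = 143.10°  ·
  (2,4): δ = 74.07°  ·
  (2,5): δ = 5.46°  ✓
  (2,6): δ = 26.60°  ✓
  (3,4): δ = 110.97°  ·
  (3,5): δ = 42.36°  ✓
  (3,6): δ = 10.29°  ✓
  (4,5): δ = 111.39°  ·
  (4,6): δ = 79.33°  ·
  (5,6): δ = 147.94°  ·
antipodal pairs: 9

count = 9; pairs: (0,2), (0,3), (0,4), (1,4), (1,5), (2,5), (2,6), (3,5), (3,6)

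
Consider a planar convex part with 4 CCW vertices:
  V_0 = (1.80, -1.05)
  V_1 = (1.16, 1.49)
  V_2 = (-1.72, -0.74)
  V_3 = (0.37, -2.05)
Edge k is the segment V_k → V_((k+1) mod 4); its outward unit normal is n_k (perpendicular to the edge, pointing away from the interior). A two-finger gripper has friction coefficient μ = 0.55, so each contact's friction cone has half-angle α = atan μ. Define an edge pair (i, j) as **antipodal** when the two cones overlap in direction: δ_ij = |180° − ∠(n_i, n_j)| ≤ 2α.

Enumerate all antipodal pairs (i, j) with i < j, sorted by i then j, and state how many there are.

count = 2; pairs: (0,2), (1,3)

α = atan 0.55 = 28.81°;  2α = 57.62°
n_0 = (+0.9697, +0.2443)
n_1 = (-0.6122, +0.7907)
n_2 = (-0.5311, -0.8473)
n_3 = (+0.5731, -0.8195)
  (0,1): δ = 66.39°  ·
  (0,2): δ = 43.78°  ✓
  (0,3): δ = 110.82°  ·
  (1,2): δ = 69.83°  ·
  (1,3): δ = 2.79°  ✓
  (2,3): δ = 112.96°  ·
antipodal pairs: 2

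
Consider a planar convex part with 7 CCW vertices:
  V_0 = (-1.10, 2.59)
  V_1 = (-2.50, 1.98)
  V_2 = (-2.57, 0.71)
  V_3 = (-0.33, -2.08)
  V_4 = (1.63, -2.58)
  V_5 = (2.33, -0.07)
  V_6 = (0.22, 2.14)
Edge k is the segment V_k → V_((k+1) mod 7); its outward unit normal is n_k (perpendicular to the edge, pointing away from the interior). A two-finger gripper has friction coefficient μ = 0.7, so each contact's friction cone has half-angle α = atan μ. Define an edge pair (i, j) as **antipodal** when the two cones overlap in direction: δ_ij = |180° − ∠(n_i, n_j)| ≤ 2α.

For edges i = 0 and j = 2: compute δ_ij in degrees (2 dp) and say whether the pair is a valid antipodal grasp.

δ = 74.78°, invalid

α = atan 0.7 = 34.99°;  2α = 69.98°
edge 0: e_0 = (-1.40, -0.61);  n_0 = (-0.3994, +0.9168)
edge 2: e_2 = (+2.24, -2.79);  n_2 = (-0.7798, -0.6261)
∠(n_0, n_2) = 105.22°
δ = |180° − 105.22°| = 74.78°
74.78° > 2α = 69.98°  →  invalid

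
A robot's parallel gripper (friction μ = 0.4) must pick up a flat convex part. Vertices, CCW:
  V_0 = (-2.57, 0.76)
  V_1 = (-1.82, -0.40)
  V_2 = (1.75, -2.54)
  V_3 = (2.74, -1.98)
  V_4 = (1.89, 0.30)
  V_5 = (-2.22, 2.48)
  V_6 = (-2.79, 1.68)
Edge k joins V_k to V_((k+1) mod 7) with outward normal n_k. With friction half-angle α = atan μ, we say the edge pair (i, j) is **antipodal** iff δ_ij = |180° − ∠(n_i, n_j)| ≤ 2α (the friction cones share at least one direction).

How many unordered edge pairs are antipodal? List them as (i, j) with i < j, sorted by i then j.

count = 6; pairs: (0,3), (0,4), (1,3), (1,4), (2,5), (3,6)

α = atan 0.4 = 21.80°;  2α = 43.60°
n_0 = (-0.8398, -0.5430)
n_1 = (-0.5141, -0.8577)
n_2 = (+0.4923, -0.8704)
n_3 = (+0.9370, +0.3493)
n_4 = (+0.4686, +0.8834)
n_5 = (-0.8144, +0.5803)
n_6 = (-0.9726, -0.2326)
  (0,1): δ = 153.82°  ·
  (0,2): δ = 93.39°  ·
  (0,3): δ = 12.44°  ✓
  (0,4): δ = 29.17°  ✓
  (0,5): δ = 111.65°  ·
  (0,6): δ = 160.56°  ·
  (1,2): δ = 119.56°  ·
  (1,3): δ = 38.61°  ✓
  (1,4): δ = 3.00°  ✓
  (1,5): δ = 85.47°  ·
  (1,6): δ = 134.39°  ·
  (2,3): δ = 99.05°  ·
  (2,4): δ = 57.44°  ·
  (2,5): δ = 25.04°  ✓
  (2,6): δ = 73.95°  ·
  (3,4): δ = 138.39°  ·
  (3,5): δ = 55.92°  ·
  (3,6): δ = 7.00°  ✓
  (4,5): δ = 97.53°  ·
  (4,6): δ = 48.61°  ·
  (5,6): δ = 131.08°  ·
antipodal pairs: 6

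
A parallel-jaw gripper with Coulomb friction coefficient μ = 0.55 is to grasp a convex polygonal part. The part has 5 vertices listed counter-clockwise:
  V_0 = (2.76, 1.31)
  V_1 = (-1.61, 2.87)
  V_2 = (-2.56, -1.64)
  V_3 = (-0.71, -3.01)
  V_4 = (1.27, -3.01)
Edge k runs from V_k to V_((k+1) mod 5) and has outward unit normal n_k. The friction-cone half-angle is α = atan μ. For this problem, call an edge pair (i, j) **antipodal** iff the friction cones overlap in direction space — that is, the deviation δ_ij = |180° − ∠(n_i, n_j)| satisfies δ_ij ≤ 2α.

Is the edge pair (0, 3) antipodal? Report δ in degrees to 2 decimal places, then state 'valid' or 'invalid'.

δ = 19.65°, valid

α = atan 0.55 = 28.81°;  2α = 57.62°
edge 0: e_0 = (-4.37, +1.56);  n_0 = (+0.3362, +0.9418)
edge 3: e_3 = (+1.98, +0.00);  n_3 = (+0.0000, -1.0000)
∠(n_0, n_3) = 160.35°
δ = |180° − 160.35°| = 19.65°
19.65° ≤ 2α = 57.62°  →  valid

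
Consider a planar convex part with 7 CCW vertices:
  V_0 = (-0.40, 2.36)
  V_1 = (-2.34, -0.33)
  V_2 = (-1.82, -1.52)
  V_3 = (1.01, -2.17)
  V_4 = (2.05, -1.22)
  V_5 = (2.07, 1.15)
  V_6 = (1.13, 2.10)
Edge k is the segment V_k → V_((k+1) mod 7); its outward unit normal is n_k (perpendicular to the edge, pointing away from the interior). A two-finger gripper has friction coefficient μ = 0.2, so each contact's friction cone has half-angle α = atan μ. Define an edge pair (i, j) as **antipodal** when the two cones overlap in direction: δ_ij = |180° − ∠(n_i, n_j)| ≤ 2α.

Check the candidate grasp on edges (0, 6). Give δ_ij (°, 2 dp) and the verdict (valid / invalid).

δ = 116.15°, invalid

α = atan 0.2 = 11.31°;  2α = 22.62°
edge 0: e_0 = (-1.94, -2.69);  n_0 = (-0.8111, +0.5849)
edge 6: e_6 = (-1.53, +0.26);  n_6 = (+0.1675, +0.9859)
∠(n_0, n_6) = 63.85°
δ = |180° − 63.85°| = 116.15°
116.15° > 2α = 22.62°  →  invalid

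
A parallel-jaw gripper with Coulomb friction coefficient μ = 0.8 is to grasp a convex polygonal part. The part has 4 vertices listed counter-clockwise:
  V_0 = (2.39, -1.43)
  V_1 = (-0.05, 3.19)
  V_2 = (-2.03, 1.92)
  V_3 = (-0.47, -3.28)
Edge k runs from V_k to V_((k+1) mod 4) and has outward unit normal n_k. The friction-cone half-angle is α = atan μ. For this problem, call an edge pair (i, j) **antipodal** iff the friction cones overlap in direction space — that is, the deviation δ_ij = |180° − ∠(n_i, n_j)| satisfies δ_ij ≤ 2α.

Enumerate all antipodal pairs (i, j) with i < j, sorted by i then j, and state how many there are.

α = atan 0.8 = 38.66°;  2α = 77.32°
n_0 = (+0.8843, +0.4670)
n_1 = (-0.5399, +0.8417)
n_2 = (-0.9578, -0.2873)
n_3 = (+0.5431, -0.8396)
  (0,1): δ = 85.16°  ·
  (0,2): δ = 11.14°  ✓
  (0,3): δ = 95.06°  ·
  (1,2): δ = 105.98°  ·
  (1,3): δ = 0.22°  ✓
  (2,3): δ = 73.80°  ✓
antipodal pairs: 3

count = 3; pairs: (0,2), (1,3), (2,3)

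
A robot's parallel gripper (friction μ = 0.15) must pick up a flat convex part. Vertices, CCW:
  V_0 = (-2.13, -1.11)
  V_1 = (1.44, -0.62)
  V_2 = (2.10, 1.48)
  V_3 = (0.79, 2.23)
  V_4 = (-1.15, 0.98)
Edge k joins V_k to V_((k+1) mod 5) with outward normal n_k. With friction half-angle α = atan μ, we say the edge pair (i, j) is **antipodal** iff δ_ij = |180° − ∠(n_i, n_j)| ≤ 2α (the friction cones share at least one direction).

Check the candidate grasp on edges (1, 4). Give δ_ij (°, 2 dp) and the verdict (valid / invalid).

α = atan 0.15 = 8.53°;  2α = 17.06°
edge 1: e_1 = (+0.66, +2.10);  n_1 = (+0.9540, -0.2998)
edge 4: e_4 = (-0.98, -2.09);  n_4 = (-0.9054, +0.4245)
∠(n_1, n_4) = 172.33°
δ = |180° − 172.33°| = 7.67°
7.67° ≤ 2α = 17.06°  →  valid

δ = 7.67°, valid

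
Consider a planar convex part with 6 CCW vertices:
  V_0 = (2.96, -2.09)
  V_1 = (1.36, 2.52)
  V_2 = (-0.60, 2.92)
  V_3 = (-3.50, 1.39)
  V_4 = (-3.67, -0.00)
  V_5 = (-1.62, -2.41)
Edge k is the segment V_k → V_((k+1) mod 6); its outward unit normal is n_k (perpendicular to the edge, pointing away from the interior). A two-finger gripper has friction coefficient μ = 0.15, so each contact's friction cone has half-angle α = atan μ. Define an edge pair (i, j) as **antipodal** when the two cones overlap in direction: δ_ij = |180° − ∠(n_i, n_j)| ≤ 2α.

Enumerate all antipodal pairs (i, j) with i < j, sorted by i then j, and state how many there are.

α = atan 0.15 = 8.53°;  2α = 17.06°
n_0 = (+0.9447, +0.3279)
n_1 = (+0.2000, +0.9798)
n_2 = (-0.4666, +0.8845)
n_3 = (-0.9926, +0.1214)
n_4 = (-0.7617, -0.6479)
n_5 = (+0.0697, -0.9976)
  (0,1): δ = 120.68°  ·
  (0,2): δ = 81.32°  ·
  (0,3): δ = 26.11°  ·
  (0,4): δ = 21.24°  ·
  (0,5): δ = 74.86°  ·
  (1,2): δ = 140.65°  ·
  (1,3): δ = 85.44°  ·
  (1,4): δ = 38.08°  ·
  (1,5): δ = 15.53°  ✓
  (2,3): δ = 124.79°  ·
  (2,4): δ = 77.43°  ·
  (2,5): δ = 23.82°  ·
  (3,4): δ = 132.64°  ·
  (3,5): δ = 79.03°  ·
  (4,5): δ = 126.39°  ·
antipodal pairs: 1

count = 1; pairs: (1,5)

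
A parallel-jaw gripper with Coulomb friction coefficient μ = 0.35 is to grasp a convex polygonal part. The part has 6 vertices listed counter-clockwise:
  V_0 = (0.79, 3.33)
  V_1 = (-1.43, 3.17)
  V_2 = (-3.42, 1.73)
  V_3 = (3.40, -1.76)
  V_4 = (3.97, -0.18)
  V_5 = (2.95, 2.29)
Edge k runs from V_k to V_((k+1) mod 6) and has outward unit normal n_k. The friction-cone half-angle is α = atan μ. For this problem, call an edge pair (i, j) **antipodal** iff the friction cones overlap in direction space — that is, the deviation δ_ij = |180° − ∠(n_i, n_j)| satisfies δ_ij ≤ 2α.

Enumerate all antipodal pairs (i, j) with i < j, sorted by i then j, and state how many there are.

count = 3; pairs: (0,2), (1,3), (2,5)

α = atan 0.35 = 19.29°;  2α = 38.58°
n_0 = (-0.0719, +0.9974)
n_1 = (-0.5862, +0.8101)
n_2 = (-0.4555, -0.8902)
n_3 = (+0.9407, -0.3394)
n_4 = (+0.9243, +0.3817)
n_5 = (+0.4338, +0.9010)
  (0,1): δ = 148.23°  ·
  (0,2): δ = 31.22°  ✓
  (0,3): δ = 66.04°  ·
  (0,4): δ = 108.32°  ·
  (0,5): δ = 150.17°  ·
  (1,2): δ = 62.99°  ·
  (1,3): δ = 34.27°  ✓
  (1,4): δ = 76.55°  ·
  (1,5): δ = 118.40°  ·
  (2,3): δ = 82.74°  ·
  (2,4): δ = 40.46°  ·
  (2,5): δ = 1.39°  ✓
  (3,4): δ = 137.72°  ·
  (3,5): δ = 95.87°  ·
  (4,5): δ = 138.15°  ·
antipodal pairs: 3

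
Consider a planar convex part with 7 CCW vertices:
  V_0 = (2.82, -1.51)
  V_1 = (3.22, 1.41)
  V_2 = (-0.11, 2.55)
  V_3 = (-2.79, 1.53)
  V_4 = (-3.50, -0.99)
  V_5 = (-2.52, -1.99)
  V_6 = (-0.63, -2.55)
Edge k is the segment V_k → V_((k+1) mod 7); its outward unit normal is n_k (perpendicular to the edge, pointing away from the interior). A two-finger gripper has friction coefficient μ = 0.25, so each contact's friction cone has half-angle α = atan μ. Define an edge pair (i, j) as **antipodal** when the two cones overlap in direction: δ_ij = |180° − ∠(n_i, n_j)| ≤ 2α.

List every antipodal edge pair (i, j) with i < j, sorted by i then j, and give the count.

count = 4; pairs: (0,3), (1,4), (1,5), (2,6)

α = atan 0.25 = 14.04°;  2α = 28.07°
n_0 = (+0.9907, -0.1357)
n_1 = (+0.3239, +0.9461)
n_2 = (-0.3557, +0.9346)
n_3 = (-0.9625, +0.2712)
n_4 = (-0.7142, -0.6999)
n_5 = (-0.2841, -0.9588)
n_6 = (+0.2886, -0.9574)
  (0,1): δ = 101.10°  ·
  (0,2): δ = 61.36°  ·
  (0,3): δ = 7.93°  ✓
  (0,4): δ = 52.22°  ·
  (0,5): δ = 81.30°  ·
  (0,6): δ = 114.58°  ·
  (1,2): δ = 140.27°  ·
  (1,3): δ = 86.84°  ·
  (1,4): δ = 26.68°  ✓
  (1,5): δ = 2.39°  ✓
  (1,6): δ = 35.67°  ·
  (2,3): δ = 126.57°  ·
  (2,4): δ = 66.42°  ·
  (2,5): δ = 37.34°  ·
  (2,6): δ = 4.06°  ✓
  (3,4): δ = 119.84°  ·
  (3,5): δ = 90.77°  ·
  (3,6): δ = 57.49°  ·
  (4,5): δ = 150.93°  ·
  (4,6): δ = 117.65°  ·
  (5,6): δ = 146.72°  ·
antipodal pairs: 4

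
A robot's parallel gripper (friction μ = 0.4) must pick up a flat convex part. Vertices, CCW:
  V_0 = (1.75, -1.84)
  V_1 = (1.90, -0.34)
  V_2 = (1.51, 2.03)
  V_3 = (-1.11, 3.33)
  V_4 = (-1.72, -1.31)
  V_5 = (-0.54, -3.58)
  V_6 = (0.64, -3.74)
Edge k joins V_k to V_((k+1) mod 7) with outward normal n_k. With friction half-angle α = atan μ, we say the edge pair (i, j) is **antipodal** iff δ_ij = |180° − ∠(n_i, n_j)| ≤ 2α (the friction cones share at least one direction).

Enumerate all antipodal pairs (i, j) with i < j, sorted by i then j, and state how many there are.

α = atan 0.4 = 21.80°;  2α = 43.60°
n_0 = (+0.9950, -0.0995)
n_1 = (+0.9867, +0.1624)
n_2 = (+0.4445, +0.8958)
n_3 = (-0.9915, +0.1303)
n_4 = (-0.8873, -0.4612)
n_5 = (-0.1344, -0.9909)
n_6 = (+0.8634, -0.5044)
  (0,1): δ = 164.94°  ·
  (0,2): δ = 110.68°  ·
  (0,3): δ = 1.78°  ✓
  (0,4): δ = 33.18°  ✓
  (0,5): δ = 87.99°  ·
  (0,6): δ = 155.42°  ·
  (1,2): δ = 125.73°  ·
  (1,3): δ = 16.83°  ✓
  (1,4): δ = 18.12°  ✓
  (1,5): δ = 72.93°  ·
  (1,6): δ = 140.36°  ·
  (2,3): δ = 71.10°  ·
  (2,4): δ = 36.14°  ✓
  (2,5): δ = 18.67°  ✓
  (2,6): δ = 86.10°  ·
  (3,4): δ = 145.04°  ·
  (3,5): δ = 90.23°  ·
  (3,6): δ = 22.80°  ✓
  (4,5): δ = 125.19°  ·
  (4,6): δ = 57.76°  ·
  (5,6): δ = 112.57°  ·
antipodal pairs: 7

count = 7; pairs: (0,3), (0,4), (1,3), (1,4), (2,4), (2,5), (3,6)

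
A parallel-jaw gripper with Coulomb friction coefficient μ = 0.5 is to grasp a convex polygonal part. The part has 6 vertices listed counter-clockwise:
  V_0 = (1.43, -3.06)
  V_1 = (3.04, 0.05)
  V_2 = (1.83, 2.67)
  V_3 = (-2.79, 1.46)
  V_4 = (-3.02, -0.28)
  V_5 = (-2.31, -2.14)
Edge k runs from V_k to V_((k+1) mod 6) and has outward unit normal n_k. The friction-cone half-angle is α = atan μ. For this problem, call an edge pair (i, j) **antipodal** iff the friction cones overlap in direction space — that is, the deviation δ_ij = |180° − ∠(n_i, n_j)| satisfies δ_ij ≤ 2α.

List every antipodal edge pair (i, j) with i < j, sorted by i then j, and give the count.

α = atan 0.5 = 26.57°;  2α = 53.13°
n_0 = (+0.8881, -0.4597)
n_1 = (+0.9079, +0.4193)
n_2 = (-0.2534, +0.9674)
n_3 = (-0.9914, +0.1310)
n_4 = (-0.9342, -0.3566)
n_5 = (-0.2389, -0.9711)
  (0,1): δ = 127.84°  ·
  (0,2): δ = 47.95°  ✓
  (0,3): δ = 19.84°  ✓
  (0,4): δ = 48.26°  ✓
  (0,5): δ = 103.55°  ·
  (1,2): δ = 100.11°  ·
  (1,3): δ = 32.32°  ✓
  (1,4): δ = 3.90°  ✓
  (1,5): δ = 51.39°  ✓
  (2,3): δ = 112.21°  ·
  (2,4): δ = 83.78°  ·
  (2,5): δ = 28.50°  ✓
  (3,4): δ = 151.58°  ·
  (3,5): δ = 96.29°  ·
  (4,5): δ = 124.71°  ·
antipodal pairs: 7

count = 7; pairs: (0,2), (0,3), (0,4), (1,3), (1,4), (1,5), (2,5)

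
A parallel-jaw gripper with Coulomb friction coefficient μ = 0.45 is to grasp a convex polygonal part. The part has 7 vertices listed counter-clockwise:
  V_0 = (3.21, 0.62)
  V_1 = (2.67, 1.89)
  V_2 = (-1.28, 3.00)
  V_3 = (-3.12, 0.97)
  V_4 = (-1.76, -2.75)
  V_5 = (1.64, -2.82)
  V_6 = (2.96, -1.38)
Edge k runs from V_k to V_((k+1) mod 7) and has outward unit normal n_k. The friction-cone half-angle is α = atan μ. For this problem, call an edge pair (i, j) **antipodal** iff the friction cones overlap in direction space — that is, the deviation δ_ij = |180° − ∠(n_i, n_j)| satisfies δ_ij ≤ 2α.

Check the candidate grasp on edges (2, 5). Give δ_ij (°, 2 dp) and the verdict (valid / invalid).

δ = 0.32°, valid

α = atan 0.45 = 24.23°;  2α = 48.46°
edge 2: e_2 = (-1.84, -2.03);  n_2 = (-0.7409, +0.6716)
edge 5: e_5 = (+1.32, +1.44);  n_5 = (+0.7372, -0.6757)
∠(n_2, n_5) = 179.68°
δ = |180° − 179.68°| = 0.32°
0.32° ≤ 2α = 48.46°  →  valid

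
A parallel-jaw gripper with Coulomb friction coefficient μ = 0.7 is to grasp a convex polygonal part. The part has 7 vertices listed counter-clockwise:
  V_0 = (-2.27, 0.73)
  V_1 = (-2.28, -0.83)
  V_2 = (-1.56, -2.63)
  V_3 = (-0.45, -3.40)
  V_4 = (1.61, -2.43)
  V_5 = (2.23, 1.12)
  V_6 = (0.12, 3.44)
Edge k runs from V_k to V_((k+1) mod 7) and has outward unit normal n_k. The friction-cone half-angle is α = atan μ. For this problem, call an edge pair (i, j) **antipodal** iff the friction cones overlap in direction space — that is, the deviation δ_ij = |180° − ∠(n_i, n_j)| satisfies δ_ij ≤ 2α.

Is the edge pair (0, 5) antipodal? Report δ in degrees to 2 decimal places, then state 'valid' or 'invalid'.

α = atan 0.7 = 34.99°;  2α = 69.98°
edge 0: e_0 = (-0.01, -1.56);  n_0 = (-1.0000, +0.0064)
edge 5: e_5 = (-2.11, +2.32);  n_5 = (+0.7398, +0.6728)
∠(n_0, n_5) = 137.35°
δ = |180° − 137.35°| = 42.65°
42.65° ≤ 2α = 69.98°  →  valid

δ = 42.65°, valid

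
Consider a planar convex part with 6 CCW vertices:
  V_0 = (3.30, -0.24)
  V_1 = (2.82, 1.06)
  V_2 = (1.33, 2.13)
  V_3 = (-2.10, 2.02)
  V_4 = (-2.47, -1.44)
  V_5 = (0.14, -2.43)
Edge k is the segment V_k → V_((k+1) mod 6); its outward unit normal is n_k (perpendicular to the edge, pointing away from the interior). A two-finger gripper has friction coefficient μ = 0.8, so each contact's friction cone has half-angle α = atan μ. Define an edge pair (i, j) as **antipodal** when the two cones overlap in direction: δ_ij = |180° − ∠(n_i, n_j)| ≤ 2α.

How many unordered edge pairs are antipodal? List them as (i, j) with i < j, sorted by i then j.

count = 8; pairs: (0,3), (0,4), (1,3), (1,4), (1,5), (2,4), (2,5), (3,5)

α = atan 0.8 = 38.66°;  2α = 77.32°
n_0 = (+0.9381, +0.3464)
n_1 = (+0.5833, +0.8123)
n_2 = (-0.0321, +0.9995)
n_3 = (-0.9943, +0.1063)
n_4 = (-0.3547, -0.9350)
n_5 = (+0.5696, -0.8219)
  (0,1): δ = 145.95°  ·
  (0,2): δ = 108.43°  ·
  (0,3): δ = 26.37°  ✓
  (0,4): δ = 48.96°  ✓
  (0,5): δ = 104.46°  ·
  (1,2): δ = 142.48°  ·
  (1,3): δ = 60.42°  ✓
  (1,4): δ = 14.91°  ✓
  (1,5): δ = 70.41°  ✓
  (2,3): δ = 97.94°  ·
  (2,4): δ = 22.61°  ✓
  (2,5): δ = 32.89°  ✓
  (3,4): δ = 104.67°  ·
  (3,5): δ = 49.17°  ✓
  (4,5): δ = 124.50°  ·
antipodal pairs: 8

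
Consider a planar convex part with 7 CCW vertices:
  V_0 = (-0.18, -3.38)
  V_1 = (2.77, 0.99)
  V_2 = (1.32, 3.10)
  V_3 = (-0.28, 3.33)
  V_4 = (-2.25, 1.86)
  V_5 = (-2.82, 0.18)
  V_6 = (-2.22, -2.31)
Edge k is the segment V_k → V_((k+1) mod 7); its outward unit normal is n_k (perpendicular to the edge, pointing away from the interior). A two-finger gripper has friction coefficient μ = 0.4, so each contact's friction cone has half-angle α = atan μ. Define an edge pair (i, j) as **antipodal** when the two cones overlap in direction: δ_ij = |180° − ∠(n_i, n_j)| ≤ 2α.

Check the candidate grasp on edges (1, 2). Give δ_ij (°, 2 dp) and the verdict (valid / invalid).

δ = 132.68°, invalid

α = atan 0.4 = 21.80°;  2α = 43.60°
edge 1: e_1 = (-1.45, +2.11);  n_1 = (+0.8242, +0.5664)
edge 2: e_2 = (-1.60, +0.23);  n_2 = (+0.1423, +0.9898)
∠(n_1, n_2) = 47.32°
δ = |180° − 47.32°| = 132.68°
132.68° > 2α = 43.60°  →  invalid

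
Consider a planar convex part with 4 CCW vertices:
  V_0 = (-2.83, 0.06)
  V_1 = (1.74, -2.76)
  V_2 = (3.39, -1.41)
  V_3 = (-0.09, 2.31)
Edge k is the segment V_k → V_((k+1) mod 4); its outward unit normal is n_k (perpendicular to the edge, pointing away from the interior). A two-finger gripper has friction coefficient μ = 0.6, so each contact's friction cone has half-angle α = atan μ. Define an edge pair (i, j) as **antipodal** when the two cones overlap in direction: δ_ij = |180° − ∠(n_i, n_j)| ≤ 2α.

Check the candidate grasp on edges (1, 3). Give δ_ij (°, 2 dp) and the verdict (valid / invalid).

α = atan 0.6 = 30.96°;  2α = 61.93°
edge 1: e_1 = (+1.65, +1.35);  n_1 = (+0.6332, -0.7740)
edge 3: e_3 = (-2.74, -2.25);  n_3 = (-0.6346, +0.7728)
∠(n_1, n_3) = 179.90°
δ = |180° − 179.90°| = 0.10°
0.10° ≤ 2α = 61.93°  →  valid

δ = 0.10°, valid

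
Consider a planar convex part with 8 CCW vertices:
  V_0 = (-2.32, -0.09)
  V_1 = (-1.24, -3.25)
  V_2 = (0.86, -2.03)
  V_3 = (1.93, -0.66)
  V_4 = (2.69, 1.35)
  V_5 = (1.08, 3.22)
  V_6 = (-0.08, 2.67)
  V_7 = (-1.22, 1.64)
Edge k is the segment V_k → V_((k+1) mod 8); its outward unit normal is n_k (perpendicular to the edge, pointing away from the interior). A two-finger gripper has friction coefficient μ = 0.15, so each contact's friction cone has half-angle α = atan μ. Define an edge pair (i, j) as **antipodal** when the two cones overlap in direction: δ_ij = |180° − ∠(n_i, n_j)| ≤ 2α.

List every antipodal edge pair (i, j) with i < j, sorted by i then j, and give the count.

count = 5; pairs: (1,5), (1,6), (2,6), (2,7), (3,7)

α = atan 0.15 = 8.53°;  2α = 17.06°
n_0 = (-0.9463, -0.3234)
n_1 = (+0.5023, -0.8647)
n_2 = (+0.7881, -0.6155)
n_3 = (+0.9354, -0.3537)
n_4 = (+0.7578, +0.6525)
n_5 = (-0.4284, +0.9036)
n_6 = (-0.6704, +0.7420)
n_7 = (-0.8439, +0.5366)
  (0,1): δ = 78.71°  ·
  (0,2): δ = 56.86°  ·
  (0,3): δ = 39.58°  ·
  (0,4): δ = 21.86°  ·
  (0,5): δ = 96.50°  ·
  (0,6): δ = 113.23°  ·
  (0,7): δ = 128.68°  ·
  (1,2): δ = 158.15°  ·
  (1,3): δ = 140.87°  ·
  (1,4): δ = 79.43°  ·
  (1,5): δ = 4.79°  ✓
  (1,6): δ = 11.94°  ✓
  (1,7): δ = 27.40°  ·
  (2,3): δ = 162.72°  ·
  (2,4): δ = 101.28°  ·
  (2,5): δ = 26.64°  ·
  (2,6): δ = 9.91°  ✓
  (2,7): δ = 5.54°  ✓
  (3,4): δ = 118.56°  ·
  (3,5): δ = 43.92°  ·
  (3,6): δ = 27.19°  ·
  (3,7): δ = 11.74°  ✓
  (4,5): δ = 105.36°  ·
  (4,6): δ = 88.63°  ·
  (4,7): δ = 73.18°  ·
  (5,6): δ = 163.27°  ·
  (5,7): δ = 147.82°  ·
  (6,7): δ = 164.55°  ·
antipodal pairs: 5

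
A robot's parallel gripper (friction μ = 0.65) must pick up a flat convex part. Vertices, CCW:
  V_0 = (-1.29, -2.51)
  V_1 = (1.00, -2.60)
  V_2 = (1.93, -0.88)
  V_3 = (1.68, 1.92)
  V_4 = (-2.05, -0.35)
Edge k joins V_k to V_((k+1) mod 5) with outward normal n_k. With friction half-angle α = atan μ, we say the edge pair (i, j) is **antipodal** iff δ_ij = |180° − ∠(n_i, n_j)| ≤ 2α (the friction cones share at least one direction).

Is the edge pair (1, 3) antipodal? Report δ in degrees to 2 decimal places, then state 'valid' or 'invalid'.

α = atan 0.65 = 33.02°;  2α = 66.05°
edge 1: e_1 = (+0.93, +1.72);  n_1 = (+0.8796, -0.4756)
edge 3: e_3 = (-3.73, -2.27);  n_3 = (-0.5199, +0.8542)
∠(n_1, n_3) = 149.72°
δ = |180° − 149.72°| = 30.28°
30.28° ≤ 2α = 66.05°  →  valid

δ = 30.28°, valid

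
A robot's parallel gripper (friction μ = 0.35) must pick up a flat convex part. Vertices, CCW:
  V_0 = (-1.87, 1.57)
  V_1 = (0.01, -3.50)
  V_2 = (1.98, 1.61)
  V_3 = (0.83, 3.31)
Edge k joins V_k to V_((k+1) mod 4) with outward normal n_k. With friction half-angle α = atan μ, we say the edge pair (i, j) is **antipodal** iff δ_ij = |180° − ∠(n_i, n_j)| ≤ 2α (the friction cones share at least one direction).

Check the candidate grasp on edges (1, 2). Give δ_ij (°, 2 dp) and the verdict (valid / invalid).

α = atan 0.35 = 19.29°;  2α = 38.58°
edge 1: e_1 = (+1.97, +5.11);  n_1 = (+0.9331, -0.3597)
edge 2: e_2 = (-1.15, +1.70);  n_2 = (+0.8283, +0.5603)
∠(n_1, n_2) = 55.16°
δ = |180° − 55.16°| = 124.84°
124.84° > 2α = 38.58°  →  invalid

δ = 124.84°, invalid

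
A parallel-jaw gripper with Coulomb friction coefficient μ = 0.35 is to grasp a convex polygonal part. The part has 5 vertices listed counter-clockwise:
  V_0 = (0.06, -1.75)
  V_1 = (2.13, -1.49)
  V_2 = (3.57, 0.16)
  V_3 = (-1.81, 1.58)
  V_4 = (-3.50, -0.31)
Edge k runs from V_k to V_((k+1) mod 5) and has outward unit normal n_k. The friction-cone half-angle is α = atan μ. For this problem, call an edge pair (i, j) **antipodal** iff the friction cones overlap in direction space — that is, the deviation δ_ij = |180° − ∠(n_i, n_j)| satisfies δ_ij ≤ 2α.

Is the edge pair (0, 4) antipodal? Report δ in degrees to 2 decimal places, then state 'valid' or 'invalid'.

δ = 150.82°, invalid

α = atan 0.35 = 19.29°;  2α = 38.58°
edge 0: e_0 = (+2.07, +0.26);  n_0 = (+0.1246, -0.9922)
edge 4: e_4 = (+3.56, -1.44);  n_4 = (-0.3750, -0.9270)
∠(n_0, n_4) = 29.18°
δ = |180° − 29.18°| = 150.82°
150.82° > 2α = 38.58°  →  invalid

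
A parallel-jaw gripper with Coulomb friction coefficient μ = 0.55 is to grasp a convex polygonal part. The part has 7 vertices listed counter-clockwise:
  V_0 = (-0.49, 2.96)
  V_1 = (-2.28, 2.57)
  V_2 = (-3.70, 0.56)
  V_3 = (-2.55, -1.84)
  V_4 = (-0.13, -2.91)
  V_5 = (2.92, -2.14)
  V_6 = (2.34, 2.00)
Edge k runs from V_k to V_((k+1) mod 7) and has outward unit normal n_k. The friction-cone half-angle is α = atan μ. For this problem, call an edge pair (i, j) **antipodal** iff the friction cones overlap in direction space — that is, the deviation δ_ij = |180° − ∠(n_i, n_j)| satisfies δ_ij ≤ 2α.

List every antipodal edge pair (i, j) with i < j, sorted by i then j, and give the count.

count = 8; pairs: (0,3), (0,4), (1,4), (1,5), (2,5), (2,6), (3,6), (4,6)

α = atan 0.55 = 28.81°;  2α = 57.62°
n_0 = (-0.2129, +0.9771)
n_1 = (-0.8167, +0.5770)
n_2 = (-0.9018, -0.4321)
n_3 = (-0.4044, -0.9146)
n_4 = (+0.2448, -0.9696)
n_5 = (+0.9903, +0.1387)
n_6 = (+0.3212, +0.9470)
  (0,1): δ = 137.53°  ·
  (0,2): δ = 76.69°  ·
  (0,3): δ = 36.14°  ✓
  (0,4): δ = 1.88°  ✓
  (0,5): δ = 85.68°  ·
  (0,6): δ = 148.97°  ·
  (1,2): δ = 119.16°  ·
  (1,3): δ = 78.61°  ·
  (1,4): δ = 40.59°  ✓
  (1,5): δ = 43.22°  ✓
  (1,6): δ = 106.50°  ·
  (2,3): δ = 139.45°  ·
  (2,4): δ = 101.43°  ·
  (2,5): δ = 17.63°  ✓
  (2,6): δ = 45.66°  ✓
  (3,4): δ = 141.98°  ·
  (3,5): δ = 58.17°  ·
  (3,6): δ = 5.11°  ✓
  (4,5): δ = 96.19°  ·
  (4,6): δ = 32.91°  ✓
  (5,6): δ = 116.71°  ·
antipodal pairs: 8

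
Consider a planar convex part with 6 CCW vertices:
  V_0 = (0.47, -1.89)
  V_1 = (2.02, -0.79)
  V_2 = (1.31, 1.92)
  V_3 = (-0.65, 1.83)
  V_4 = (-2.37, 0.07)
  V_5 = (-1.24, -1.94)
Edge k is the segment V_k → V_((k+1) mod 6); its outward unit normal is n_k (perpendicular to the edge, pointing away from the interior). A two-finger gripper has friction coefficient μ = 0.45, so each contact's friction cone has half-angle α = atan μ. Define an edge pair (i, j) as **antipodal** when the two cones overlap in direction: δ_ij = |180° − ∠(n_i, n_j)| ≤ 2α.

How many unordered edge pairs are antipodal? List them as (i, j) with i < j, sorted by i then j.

α = atan 0.45 = 24.23°;  2α = 48.46°
n_0 = (+0.5787, -0.8155)
n_1 = (+0.9674, +0.2534)
n_2 = (-0.0459, +0.9989)
n_3 = (-0.7152, +0.6989)
n_4 = (-0.8717, -0.4901)
n_5 = (+0.0292, -0.9996)
  (0,1): δ = 110.68°  ·
  (0,2): δ = 32.73°  ✓
  (0,3): δ = 10.30°  ✓
  (0,4): δ = 83.98°  ·
  (0,5): δ = 146.31°  ·
  (1,2): δ = 102.05°  ·
  (1,3): δ = 59.02°  ·
  (1,4): δ = 14.66°  ✓
  (1,5): δ = 76.99°  ·
  (2,3): δ = 136.97°  ·
  (2,4): δ = 63.28°  ·
  (2,5): δ = 0.95°  ✓
  (3,4): δ = 106.31°  ·
  (3,5): δ = 43.98°  ✓
  (4,5): δ = 117.67°  ·
antipodal pairs: 5

count = 5; pairs: (0,2), (0,3), (1,4), (2,5), (3,5)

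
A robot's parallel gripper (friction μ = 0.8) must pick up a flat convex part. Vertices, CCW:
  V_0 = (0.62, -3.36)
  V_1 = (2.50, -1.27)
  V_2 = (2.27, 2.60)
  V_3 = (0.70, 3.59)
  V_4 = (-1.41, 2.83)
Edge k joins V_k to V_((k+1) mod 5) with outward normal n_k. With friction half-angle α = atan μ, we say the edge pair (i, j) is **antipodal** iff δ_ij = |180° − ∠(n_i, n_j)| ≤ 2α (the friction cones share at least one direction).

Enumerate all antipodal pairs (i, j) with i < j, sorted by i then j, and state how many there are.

α = atan 0.8 = 38.66°;  2α = 77.32°
n_0 = (+0.7435, -0.6688)
n_1 = (+0.9982, +0.0593)
n_2 = (+0.5334, +0.8459)
n_3 = (-0.3389, +0.9408)
n_4 = (-0.9502, -0.3116)
  (0,1): δ = 134.63°  ·
  (0,2): δ = 80.26°  ·
  (0,3): δ = 28.22°  ✓
  (0,4): δ = 60.13°  ✓
  (1,2): δ = 125.64°  ·
  (1,3): δ = 73.59°  ✓
  (1,4): δ = 14.76°  ✓
  (2,3): δ = 127.96°  ·
  (2,4): δ = 39.61°  ✓
  (3,4): δ = 91.65°  ·
antipodal pairs: 5

count = 5; pairs: (0,3), (0,4), (1,3), (1,4), (2,4)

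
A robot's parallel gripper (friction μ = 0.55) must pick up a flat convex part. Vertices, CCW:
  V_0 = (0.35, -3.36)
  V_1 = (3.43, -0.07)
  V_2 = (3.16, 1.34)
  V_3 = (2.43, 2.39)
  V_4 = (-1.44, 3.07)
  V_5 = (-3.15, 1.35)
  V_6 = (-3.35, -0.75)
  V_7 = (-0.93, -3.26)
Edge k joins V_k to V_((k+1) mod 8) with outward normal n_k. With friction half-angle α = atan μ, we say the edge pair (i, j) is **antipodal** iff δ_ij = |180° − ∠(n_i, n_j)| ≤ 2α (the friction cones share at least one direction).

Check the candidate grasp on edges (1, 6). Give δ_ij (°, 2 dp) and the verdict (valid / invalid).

α = atan 0.55 = 28.81°;  2α = 57.62°
edge 1: e_1 = (-0.27, +1.41);  n_1 = (+0.9822, +0.1881)
edge 6: e_6 = (+2.42, -2.51);  n_6 = (-0.7199, -0.6941)
∠(n_1, n_6) = 146.89°
δ = |180° − 146.89°| = 33.11°
33.11° ≤ 2α = 57.62°  →  valid

δ = 33.11°, valid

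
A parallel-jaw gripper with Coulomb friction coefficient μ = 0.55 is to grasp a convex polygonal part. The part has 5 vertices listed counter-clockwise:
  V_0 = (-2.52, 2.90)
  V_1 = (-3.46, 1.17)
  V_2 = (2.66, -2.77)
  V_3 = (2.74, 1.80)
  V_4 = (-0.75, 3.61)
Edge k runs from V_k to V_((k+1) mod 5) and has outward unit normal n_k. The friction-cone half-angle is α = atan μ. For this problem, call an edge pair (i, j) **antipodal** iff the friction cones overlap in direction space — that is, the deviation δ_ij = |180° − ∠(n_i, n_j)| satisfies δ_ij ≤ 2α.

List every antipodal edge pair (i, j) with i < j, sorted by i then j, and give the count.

count = 3; pairs: (0,2), (1,3), (1,4)

α = atan 0.55 = 28.81°;  2α = 57.62°
n_0 = (-0.8787, +0.4774)
n_1 = (-0.5413, -0.8408)
n_2 = (+0.9998, -0.0175)
n_3 = (+0.4604, +0.8877)
n_4 = (-0.3723, +0.9281)
  (0,1): δ = 94.26°  ·
  (0,2): δ = 27.51°  ✓
  (0,3): δ = 91.11°  ·
  (0,4): δ = 140.37°  ·
  (1,2): δ = 58.23°  ·
  (1,3): δ = 5.36°  ✓
  (1,4): δ = 54.63°  ✓
  (2,3): δ = 116.41°  ·
  (2,4): δ = 67.14°  ·
  (3,4): δ = 130.73°  ·
antipodal pairs: 3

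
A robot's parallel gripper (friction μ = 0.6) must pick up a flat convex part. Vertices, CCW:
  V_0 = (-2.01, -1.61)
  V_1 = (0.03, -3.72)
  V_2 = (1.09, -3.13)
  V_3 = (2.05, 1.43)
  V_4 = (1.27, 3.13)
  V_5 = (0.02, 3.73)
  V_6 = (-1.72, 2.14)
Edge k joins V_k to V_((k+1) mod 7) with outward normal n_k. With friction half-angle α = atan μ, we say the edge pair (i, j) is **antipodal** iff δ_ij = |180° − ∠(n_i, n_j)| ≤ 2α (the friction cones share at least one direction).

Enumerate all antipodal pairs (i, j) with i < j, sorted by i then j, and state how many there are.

α = atan 0.6 = 30.96°;  2α = 61.93°
n_0 = (-0.7189, -0.6951)
n_1 = (+0.4863, -0.8738)
n_2 = (+0.9785, -0.2060)
n_3 = (+0.9089, +0.4170)
n_4 = (+0.4327, +0.9015)
n_5 = (-0.6746, +0.7382)
n_6 = (-0.9970, +0.0771)
  (0,1): δ = 104.93°  ·
  (0,2): δ = 55.92°  ✓
  (0,3): δ = 19.39°  ✓
  (0,4): δ = 20.33°  ✓
  (0,5): δ = 88.39°  ·
  (0,6): δ = 131.54°  ·
  (1,2): δ = 130.99°  ·
  (1,3): δ = 94.45°  ·
  (1,4): δ = 54.74°  ✓
  (1,5): δ = 13.32°  ✓
  (1,6): δ = 56.48°  ✓
  (2,3): δ = 143.46°  ·
  (2,4): δ = 103.75°  ·
  (2,5): δ = 35.69°  ✓
  (2,6): δ = 7.47°  ✓
  (3,4): δ = 140.29°  ·
  (3,5): δ = 72.23°  ·
  (3,6): δ = 29.07°  ✓
  (4,5): δ = 111.94°  ·
  (4,6): δ = 68.78°  ·
  (5,6): δ = 136.84°  ·
antipodal pairs: 9

count = 9; pairs: (0,2), (0,3), (0,4), (1,4), (1,5), (1,6), (2,5), (2,6), (3,6)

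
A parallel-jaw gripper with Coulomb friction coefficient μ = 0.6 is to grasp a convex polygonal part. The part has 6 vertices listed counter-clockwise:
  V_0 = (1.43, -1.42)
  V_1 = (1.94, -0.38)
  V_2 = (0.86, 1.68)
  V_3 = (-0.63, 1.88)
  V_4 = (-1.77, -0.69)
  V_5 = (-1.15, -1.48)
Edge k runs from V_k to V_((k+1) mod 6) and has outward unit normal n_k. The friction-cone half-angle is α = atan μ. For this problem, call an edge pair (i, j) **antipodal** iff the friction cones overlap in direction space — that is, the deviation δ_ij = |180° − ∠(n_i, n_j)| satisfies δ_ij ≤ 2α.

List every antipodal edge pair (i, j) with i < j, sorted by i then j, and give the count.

count = 5; pairs: (0,3), (1,3), (1,4), (2,4), (2,5)

α = atan 0.6 = 30.96°;  2α = 61.93°
n_0 = (+0.8979, -0.4403)
n_1 = (+0.8857, +0.4643)
n_2 = (+0.1330, +0.9911)
n_3 = (-0.9141, +0.4055)
n_4 = (-0.7867, -0.6174)
n_5 = (+0.0232, -0.9997)
  (0,1): δ = 126.21°  ·
  (0,2): δ = 71.52°  ·
  (0,3): δ = 2.20°  ✓
  (0,4): δ = 64.25°  ·
  (0,5): δ = 117.45°  ·
  (1,2): δ = 125.31°  ·
  (1,3): δ = 51.59°  ✓
  (1,4): δ = 10.46°  ✓
  (1,5): δ = 63.67°  ·
  (2,3): δ = 106.28°  ·
  (2,4): δ = 44.23°  ✓
  (2,5): δ = 8.98°  ✓
  (3,4): δ = 117.95°  ·
  (3,5): δ = 64.75°  ·
  (4,5): δ = 126.79°  ·
antipodal pairs: 5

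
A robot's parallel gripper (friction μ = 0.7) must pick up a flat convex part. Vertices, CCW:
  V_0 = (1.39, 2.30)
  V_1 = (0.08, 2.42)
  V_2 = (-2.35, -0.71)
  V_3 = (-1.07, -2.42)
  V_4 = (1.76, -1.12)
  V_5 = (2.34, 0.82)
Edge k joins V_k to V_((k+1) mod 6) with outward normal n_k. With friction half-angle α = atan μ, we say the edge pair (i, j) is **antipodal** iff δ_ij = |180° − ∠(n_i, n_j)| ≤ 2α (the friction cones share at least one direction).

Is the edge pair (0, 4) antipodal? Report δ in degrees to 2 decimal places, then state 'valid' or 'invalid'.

δ = 78.59°, invalid

α = atan 0.7 = 34.99°;  2α = 69.98°
edge 0: e_0 = (-1.31, +0.12);  n_0 = (+0.0912, +0.9958)
edge 4: e_4 = (+0.58, +1.94);  n_4 = (+0.9581, -0.2864)
∠(n_0, n_4) = 101.41°
δ = |180° − 101.41°| = 78.59°
78.59° > 2α = 69.98°  →  invalid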